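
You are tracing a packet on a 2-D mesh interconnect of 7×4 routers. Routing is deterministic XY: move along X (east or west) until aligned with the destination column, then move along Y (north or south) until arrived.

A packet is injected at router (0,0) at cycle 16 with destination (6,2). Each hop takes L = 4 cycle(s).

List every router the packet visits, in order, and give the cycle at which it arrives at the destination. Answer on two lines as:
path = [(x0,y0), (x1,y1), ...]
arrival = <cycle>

#0 — 0,0 | c16
#1 — 1,0 | c20 | E
#2 — 2,0 | c24 | E
#3 — 3,0 | c28 | E
#4 — 4,0 | c32 | E
#5 — 5,0 | c36 | E
#6 — 6,0 | c40 | E
#7 — 6,1 | c44 | N
#8 — 6,2 | c48 | N

path = [(0,0), (1,0), (2,0), (3,0), (4,0), (5,0), (6,0), (6,1), (6,2)]
arrival = 48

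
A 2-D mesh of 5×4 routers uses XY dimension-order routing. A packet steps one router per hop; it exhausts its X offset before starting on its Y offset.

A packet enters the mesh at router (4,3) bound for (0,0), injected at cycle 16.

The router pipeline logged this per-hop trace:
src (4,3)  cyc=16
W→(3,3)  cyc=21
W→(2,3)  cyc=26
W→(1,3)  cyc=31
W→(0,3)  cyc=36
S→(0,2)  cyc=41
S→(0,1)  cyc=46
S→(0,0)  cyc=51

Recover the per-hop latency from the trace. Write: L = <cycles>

Δcyc across hop 0→1: 21 − 16 = 5.
One hop costs L cycles, so L = 5.

L = 5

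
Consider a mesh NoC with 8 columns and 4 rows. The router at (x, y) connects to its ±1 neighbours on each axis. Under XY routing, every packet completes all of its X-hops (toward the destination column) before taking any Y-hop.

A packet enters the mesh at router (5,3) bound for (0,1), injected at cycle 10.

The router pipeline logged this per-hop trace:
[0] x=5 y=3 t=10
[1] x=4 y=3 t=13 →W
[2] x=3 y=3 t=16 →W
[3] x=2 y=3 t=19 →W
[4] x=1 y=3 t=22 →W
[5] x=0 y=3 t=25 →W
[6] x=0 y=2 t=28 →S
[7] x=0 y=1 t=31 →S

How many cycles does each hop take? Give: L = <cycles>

From hop 0 (10) to hop 1 (13): +3 cycles.
Each hop adds L, hence L = 3.

L = 3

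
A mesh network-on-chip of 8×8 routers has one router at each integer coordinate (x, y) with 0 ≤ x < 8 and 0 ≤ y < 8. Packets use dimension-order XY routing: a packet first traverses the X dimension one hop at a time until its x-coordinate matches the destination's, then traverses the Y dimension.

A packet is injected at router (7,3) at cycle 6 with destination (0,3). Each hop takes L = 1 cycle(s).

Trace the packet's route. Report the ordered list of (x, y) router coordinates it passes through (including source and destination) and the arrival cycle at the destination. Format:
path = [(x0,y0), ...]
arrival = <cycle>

path = [(7,3), (6,3), (5,3), (4,3), (3,3), (2,3), (1,3), (0,3)]
arrival = 13

  0. router=(7,3) cycle=6 (inject)
  1. router=(6,3) cycle=7 dir=W
  2. router=(5,3) cycle=8 dir=W
  3. router=(4,3) cycle=9 dir=W
  4. router=(3,3) cycle=10 dir=W
  5. router=(2,3) cycle=11 dir=W
  6. router=(1,3) cycle=12 dir=W
  7. router=(0,3) cycle=13 dir=W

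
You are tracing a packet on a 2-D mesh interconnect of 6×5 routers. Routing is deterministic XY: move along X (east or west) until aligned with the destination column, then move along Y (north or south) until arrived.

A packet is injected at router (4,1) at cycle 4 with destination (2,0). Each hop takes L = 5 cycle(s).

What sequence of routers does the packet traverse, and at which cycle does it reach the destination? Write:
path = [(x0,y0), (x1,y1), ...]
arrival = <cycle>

path = [(4,1), (3,1), (2,1), (2,0)]
arrival = 19

#0 — 4,1 | c4
#1 — 3,1 | c9 | W
#2 — 2,1 | c14 | W
#3 — 2,0 | c19 | S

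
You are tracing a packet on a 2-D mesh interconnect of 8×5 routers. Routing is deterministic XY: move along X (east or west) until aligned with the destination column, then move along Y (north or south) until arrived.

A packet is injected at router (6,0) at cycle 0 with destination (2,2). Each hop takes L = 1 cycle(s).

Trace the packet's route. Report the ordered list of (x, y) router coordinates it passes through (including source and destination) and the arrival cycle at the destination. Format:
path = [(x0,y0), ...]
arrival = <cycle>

path = [(6,0), (5,0), (4,0), (3,0), (2,0), (2,1), (2,2)]
arrival = 6

hop 0: (6,0) @ cyc 0
hop 1: (5,0) @ cyc 1  [W]
hop 2: (4,0) @ cyc 2  [W]
hop 3: (3,0) @ cyc 3  [W]
hop 4: (2,0) @ cyc 4  [W]
hop 5: (2,1) @ cyc 5  [N]
hop 6: (2,2) @ cyc 6  [N]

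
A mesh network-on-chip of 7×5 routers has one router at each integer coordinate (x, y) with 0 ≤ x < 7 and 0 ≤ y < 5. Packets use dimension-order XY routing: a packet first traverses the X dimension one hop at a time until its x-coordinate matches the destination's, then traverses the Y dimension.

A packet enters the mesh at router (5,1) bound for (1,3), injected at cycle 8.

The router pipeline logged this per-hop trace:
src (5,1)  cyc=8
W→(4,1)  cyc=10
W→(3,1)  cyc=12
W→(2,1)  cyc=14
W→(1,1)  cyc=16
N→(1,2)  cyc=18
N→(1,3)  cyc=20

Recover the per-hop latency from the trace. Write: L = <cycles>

L = 2

Δcyc across hop 0→1: 10 − 8 = 2.
Each hop adds L, hence L = 2.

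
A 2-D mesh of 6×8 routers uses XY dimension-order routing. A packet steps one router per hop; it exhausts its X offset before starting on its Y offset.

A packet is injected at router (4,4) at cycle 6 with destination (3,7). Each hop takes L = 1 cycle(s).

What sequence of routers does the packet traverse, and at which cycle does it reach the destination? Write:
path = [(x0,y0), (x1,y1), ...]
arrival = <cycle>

  0. router=(4,4) cycle=6 (inject)
  1. router=(3,4) cycle=7 dir=W
  2. router=(3,5) cycle=8 dir=N
  3. router=(3,6) cycle=9 dir=N
  4. router=(3,7) cycle=10 dir=N

path = [(4,4), (3,4), (3,5), (3,6), (3,7)]
arrival = 10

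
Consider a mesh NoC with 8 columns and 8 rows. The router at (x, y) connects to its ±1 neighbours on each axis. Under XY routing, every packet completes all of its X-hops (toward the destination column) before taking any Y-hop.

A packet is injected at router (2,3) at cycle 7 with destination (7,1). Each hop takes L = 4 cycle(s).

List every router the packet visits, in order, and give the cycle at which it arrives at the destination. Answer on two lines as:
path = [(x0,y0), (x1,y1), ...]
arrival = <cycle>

hop 0: (2,3) @ cyc 7
hop 1: (3,3) @ cyc 11  [E]
hop 2: (4,3) @ cyc 15  [E]
hop 3: (5,3) @ cyc 19  [E]
hop 4: (6,3) @ cyc 23  [E]
hop 5: (7,3) @ cyc 27  [E]
hop 6: (7,2) @ cyc 31  [S]
hop 7: (7,1) @ cyc 35  [S]

path = [(2,3), (3,3), (4,3), (5,3), (6,3), (7,3), (7,2), (7,1)]
arrival = 35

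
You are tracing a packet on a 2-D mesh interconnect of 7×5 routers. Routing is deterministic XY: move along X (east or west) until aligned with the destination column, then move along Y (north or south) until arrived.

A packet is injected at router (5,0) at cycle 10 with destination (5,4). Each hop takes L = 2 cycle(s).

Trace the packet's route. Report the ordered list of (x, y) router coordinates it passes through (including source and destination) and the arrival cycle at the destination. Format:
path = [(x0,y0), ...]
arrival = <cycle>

  0. router=(5,0) cycle=10 (inject)
  1. router=(5,1) cycle=12 dir=N
  2. router=(5,2) cycle=14 dir=N
  3. router=(5,3) cycle=16 dir=N
  4. router=(5,4) cycle=18 dir=N

path = [(5,0), (5,1), (5,2), (5,3), (5,4)]
arrival = 18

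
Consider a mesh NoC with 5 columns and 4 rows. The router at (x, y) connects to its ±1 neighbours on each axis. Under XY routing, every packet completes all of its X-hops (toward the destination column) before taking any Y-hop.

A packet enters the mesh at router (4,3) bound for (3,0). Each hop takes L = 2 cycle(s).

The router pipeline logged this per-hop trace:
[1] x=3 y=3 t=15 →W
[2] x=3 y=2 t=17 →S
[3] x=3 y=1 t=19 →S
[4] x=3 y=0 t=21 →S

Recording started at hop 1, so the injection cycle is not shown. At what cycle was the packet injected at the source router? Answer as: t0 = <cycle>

At hop 1 the cycle is 15; in general cyc_k = t0 + kL.
Therefore t0 = 15 − L = 13.

t0 = 13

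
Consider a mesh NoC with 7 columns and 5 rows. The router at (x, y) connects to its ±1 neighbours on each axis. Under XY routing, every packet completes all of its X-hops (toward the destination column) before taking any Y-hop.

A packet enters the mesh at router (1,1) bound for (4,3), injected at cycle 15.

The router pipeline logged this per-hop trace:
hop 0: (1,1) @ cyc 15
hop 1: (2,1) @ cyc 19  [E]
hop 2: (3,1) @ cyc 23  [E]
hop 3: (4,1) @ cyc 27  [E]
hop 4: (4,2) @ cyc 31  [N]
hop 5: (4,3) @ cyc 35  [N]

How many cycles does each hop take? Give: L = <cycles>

L = 4

Δcyc across hop 0→1: 19 − 15 = 4.
One hop costs L cycles, so L = 4.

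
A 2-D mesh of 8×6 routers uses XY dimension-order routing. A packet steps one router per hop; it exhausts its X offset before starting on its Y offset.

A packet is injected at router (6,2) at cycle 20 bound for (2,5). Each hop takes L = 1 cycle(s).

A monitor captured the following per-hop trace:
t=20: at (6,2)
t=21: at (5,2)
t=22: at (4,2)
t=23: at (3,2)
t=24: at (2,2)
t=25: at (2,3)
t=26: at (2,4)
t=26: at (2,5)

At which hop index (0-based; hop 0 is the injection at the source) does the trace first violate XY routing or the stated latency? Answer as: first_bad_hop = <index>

  1: Δx=-1 Δy=+0 Δt=1 [ok]
  2: Δx=-1 Δy=+0 Δt=1 [ok]
  3: Δx=-1 Δy=+0 Δt=1 [ok]
  4: Δx=-1 Δy=+0 Δt=1 [ok]
  5: Δx=+0 Δy=+1 Δt=1 [ok]
  6: Δx=+0 Δy=+1 Δt=1 [ok]
  7: Δx=+0 Δy=+1 Δt=0 [BAD: Δcyc=0≠L]

first_bad_hop = 7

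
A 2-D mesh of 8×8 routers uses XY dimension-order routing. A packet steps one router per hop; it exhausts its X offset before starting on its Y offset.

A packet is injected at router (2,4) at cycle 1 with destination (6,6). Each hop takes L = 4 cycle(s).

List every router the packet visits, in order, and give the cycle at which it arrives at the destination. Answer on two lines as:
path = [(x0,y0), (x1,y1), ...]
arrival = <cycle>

path = [(2,4), (3,4), (4,4), (5,4), (6,4), (6,5), (6,6)]
arrival = 25

[0] x=2 y=4 t=1
[1] x=3 y=4 t=5 →E
[2] x=4 y=4 t=9 →E
[3] x=5 y=4 t=13 →E
[4] x=6 y=4 t=17 →E
[5] x=6 y=5 t=21 →N
[6] x=6 y=6 t=25 →N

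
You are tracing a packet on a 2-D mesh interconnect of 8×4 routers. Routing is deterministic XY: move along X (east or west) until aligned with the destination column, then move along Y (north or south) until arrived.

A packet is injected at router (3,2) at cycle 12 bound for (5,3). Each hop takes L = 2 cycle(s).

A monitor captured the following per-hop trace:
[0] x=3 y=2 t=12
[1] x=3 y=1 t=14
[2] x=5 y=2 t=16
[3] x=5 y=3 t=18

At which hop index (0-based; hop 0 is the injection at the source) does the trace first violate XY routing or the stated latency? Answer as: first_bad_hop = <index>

check 1→ d=(0,-1) cyc+2: BAD: Y-move but x=3≠5

first_bad_hop = 1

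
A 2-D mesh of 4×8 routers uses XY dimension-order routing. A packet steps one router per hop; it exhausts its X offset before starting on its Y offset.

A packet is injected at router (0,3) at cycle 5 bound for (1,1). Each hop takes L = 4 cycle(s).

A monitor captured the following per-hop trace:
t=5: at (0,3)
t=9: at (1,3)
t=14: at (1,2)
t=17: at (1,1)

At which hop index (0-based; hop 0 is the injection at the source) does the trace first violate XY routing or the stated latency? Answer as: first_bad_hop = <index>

first_bad_hop = 2

hop 1: step (+1,+0), +4 cyc — ok
hop 2: step (+0,-1), +5 cyc — BAD: Δcyc=5≠L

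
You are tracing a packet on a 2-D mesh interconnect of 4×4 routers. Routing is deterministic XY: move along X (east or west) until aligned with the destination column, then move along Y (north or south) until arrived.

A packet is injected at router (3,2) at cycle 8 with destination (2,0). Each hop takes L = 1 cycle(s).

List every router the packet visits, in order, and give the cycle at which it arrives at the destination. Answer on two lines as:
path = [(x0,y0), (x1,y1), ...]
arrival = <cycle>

#0 — 3,2 | c8
#1 — 2,2 | c9 | W
#2 — 2,1 | c10 | S
#3 — 2,0 | c11 | S

path = [(3,2), (2,2), (2,1), (2,0)]
arrival = 11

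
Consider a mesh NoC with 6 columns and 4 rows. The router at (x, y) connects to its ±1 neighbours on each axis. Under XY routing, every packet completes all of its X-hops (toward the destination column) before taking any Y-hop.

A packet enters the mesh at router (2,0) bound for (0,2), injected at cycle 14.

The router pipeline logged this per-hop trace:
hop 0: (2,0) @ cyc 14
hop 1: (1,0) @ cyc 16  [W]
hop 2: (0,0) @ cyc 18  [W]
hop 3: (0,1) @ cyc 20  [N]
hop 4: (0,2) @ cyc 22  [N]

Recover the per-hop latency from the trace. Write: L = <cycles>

L = 2

From hop 0 (14) to hop 1 (16): +2 cycles.
That increment is L by definition: L = 2.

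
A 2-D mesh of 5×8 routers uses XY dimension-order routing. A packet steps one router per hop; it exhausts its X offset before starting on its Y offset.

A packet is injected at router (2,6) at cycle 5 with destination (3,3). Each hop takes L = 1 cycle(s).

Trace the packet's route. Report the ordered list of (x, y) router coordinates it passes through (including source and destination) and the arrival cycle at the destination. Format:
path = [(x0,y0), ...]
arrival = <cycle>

#0 — 2,6 | c5
#1 — 3,6 | c6 | E
#2 — 3,5 | c7 | S
#3 — 3,4 | c8 | S
#4 — 3,3 | c9 | S

path = [(2,6), (3,6), (3,5), (3,4), (3,3)]
arrival = 9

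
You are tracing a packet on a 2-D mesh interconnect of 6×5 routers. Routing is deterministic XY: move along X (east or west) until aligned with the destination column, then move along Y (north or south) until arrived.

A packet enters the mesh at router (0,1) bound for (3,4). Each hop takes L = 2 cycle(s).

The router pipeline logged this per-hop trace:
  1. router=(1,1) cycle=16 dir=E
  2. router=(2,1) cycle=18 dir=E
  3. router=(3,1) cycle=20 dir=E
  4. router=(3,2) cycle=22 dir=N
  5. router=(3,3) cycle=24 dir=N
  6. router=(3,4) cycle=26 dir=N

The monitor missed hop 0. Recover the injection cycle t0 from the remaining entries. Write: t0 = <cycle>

t0 = 14

cyc[1] = 16 and cyc[k] = t0 + k·L for every k.
t0 = cyc[1] − L = 16 − 2 = 14.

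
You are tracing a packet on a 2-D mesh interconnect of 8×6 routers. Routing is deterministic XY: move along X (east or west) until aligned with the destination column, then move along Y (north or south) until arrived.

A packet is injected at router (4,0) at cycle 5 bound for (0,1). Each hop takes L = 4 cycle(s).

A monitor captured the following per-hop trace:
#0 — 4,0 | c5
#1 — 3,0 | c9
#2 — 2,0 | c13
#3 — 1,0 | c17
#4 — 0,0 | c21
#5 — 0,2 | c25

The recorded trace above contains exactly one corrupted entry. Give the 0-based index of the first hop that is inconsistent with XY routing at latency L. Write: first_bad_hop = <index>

  1: Δx=-1 Δy=+0 Δt=4 [ok]
  2: Δx=-1 Δy=+0 Δt=4 [ok]
  3: Δx=-1 Δy=+0 Δt=4 [ok]
  4: Δx=-1 Δy=+0 Δt=4 [ok]
  5: Δx=+0 Δy=+2 Δt=4 [BAD: non-unit step]

first_bad_hop = 5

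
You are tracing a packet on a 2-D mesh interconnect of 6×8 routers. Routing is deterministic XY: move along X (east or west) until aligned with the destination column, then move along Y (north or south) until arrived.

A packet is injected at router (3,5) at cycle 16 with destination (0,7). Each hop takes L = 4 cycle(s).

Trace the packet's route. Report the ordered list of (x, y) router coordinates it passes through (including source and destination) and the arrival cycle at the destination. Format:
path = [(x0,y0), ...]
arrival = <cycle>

path = [(3,5), (2,5), (1,5), (0,5), (0,6), (0,7)]
arrival = 36

t=16: at (3,5)
t=20: at (2,5) after W
t=24: at (1,5) after W
t=28: at (0,5) after W
t=32: at (0,6) after N
t=36: at (0,7) after N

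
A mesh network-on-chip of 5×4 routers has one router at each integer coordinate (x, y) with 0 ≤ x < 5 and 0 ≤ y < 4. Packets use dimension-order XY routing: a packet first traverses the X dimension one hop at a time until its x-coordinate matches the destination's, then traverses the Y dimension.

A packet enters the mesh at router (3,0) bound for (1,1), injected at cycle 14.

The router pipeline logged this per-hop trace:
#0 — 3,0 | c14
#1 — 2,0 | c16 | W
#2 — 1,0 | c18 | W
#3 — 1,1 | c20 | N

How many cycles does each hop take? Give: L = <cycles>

From hop 0 (14) to hop 1 (16): +2 cycles.
Each hop adds L, hence L = 2.

L = 2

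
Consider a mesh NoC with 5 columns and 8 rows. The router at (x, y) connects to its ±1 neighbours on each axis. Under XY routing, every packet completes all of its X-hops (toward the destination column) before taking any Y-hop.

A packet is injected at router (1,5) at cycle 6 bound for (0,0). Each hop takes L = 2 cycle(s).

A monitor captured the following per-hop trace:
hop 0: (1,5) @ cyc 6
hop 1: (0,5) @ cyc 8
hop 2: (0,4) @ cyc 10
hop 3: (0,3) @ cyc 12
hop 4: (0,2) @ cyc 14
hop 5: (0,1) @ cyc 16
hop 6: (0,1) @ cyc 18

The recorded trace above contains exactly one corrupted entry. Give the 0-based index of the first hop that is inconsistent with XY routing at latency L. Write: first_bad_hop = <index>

check 1→ d=(-1,0) cyc+2: ok
check 2→ d=(0,-1) cyc+2: ok
check 3→ d=(0,-1) cyc+2: ok
check 4→ d=(0,-1) cyc+2: ok
check 5→ d=(0,-1) cyc+2: ok
check 6→ d=(0,0) cyc+2: BAD: non-unit step

first_bad_hop = 6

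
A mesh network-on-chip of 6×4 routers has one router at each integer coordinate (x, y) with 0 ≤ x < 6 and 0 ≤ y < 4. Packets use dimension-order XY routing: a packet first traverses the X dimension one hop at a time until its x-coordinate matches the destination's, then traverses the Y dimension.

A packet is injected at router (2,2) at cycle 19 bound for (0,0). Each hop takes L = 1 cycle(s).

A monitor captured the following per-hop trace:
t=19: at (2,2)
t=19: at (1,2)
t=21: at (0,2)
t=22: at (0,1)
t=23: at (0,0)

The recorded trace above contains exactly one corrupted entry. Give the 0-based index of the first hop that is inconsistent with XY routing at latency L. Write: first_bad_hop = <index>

hop 1: step (-1,+0), +0 cyc — BAD: Δcyc=0≠L

first_bad_hop = 1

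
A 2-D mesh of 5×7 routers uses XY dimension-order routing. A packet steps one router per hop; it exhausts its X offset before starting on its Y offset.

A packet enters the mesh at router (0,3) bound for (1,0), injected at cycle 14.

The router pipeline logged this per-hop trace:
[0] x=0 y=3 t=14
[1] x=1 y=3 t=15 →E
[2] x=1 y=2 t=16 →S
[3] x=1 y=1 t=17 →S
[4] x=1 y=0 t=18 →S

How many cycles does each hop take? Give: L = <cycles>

Between hops 0 and 1 the cycle counter advances 15 − 14 = 1.
Each hop adds L, hence L = 1.

L = 1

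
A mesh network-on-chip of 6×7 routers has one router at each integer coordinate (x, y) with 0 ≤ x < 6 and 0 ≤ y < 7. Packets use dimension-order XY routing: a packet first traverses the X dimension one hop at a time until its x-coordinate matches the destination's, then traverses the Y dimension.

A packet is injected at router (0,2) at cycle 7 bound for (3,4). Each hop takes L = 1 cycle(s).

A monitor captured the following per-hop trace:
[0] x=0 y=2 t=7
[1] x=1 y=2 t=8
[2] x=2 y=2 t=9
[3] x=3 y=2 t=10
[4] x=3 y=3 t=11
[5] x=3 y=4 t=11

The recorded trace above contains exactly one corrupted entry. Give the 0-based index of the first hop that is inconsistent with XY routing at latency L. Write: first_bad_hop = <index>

  1: Δx=+1 Δy=+0 Δt=1 [ok]
  2: Δx=+1 Δy=+0 Δt=1 [ok]
  3: Δx=+1 Δy=+0 Δt=1 [ok]
  4: Δx=+0 Δy=+1 Δt=1 [ok]
  5: Δx=+0 Δy=+1 Δt=0 [BAD: Δcyc=0≠L]

first_bad_hop = 5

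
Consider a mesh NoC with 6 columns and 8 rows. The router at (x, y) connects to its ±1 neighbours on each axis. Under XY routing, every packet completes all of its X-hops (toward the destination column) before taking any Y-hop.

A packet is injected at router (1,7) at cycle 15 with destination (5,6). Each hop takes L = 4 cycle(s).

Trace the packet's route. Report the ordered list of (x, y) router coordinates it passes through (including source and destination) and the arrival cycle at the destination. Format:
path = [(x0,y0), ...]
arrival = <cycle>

path = [(1,7), (2,7), (3,7), (4,7), (5,7), (5,6)]
arrival = 35

  0. router=(1,7) cycle=15 (inject)
  1. router=(2,7) cycle=19 dir=E
  2. router=(3,7) cycle=23 dir=E
  3. router=(4,7) cycle=27 dir=E
  4. router=(5,7) cycle=31 dir=E
  5. router=(5,6) cycle=35 dir=S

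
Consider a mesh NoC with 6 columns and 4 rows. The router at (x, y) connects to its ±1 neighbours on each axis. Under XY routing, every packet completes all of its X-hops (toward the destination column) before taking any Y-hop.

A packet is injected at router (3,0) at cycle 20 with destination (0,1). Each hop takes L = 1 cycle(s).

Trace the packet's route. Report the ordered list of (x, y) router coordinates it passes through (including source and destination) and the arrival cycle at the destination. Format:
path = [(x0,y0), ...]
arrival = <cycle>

path = [(3,0), (2,0), (1,0), (0,0), (0,1)]
arrival = 24

#0 — 3,0 | c20
#1 — 2,0 | c21 | W
#2 — 1,0 | c22 | W
#3 — 0,0 | c23 | W
#4 — 0,1 | c24 | N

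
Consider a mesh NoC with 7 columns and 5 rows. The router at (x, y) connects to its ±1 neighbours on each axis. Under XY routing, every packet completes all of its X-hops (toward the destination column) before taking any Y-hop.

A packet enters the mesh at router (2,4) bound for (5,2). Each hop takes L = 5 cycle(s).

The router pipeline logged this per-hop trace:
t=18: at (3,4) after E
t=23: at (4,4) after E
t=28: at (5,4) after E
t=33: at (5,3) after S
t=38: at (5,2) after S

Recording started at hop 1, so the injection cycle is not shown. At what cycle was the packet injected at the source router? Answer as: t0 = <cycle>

At hop 1 the cycle is 18; in general cyc_k = t0 + kL.
So t0 = 18 − 1·5 = 13.

t0 = 13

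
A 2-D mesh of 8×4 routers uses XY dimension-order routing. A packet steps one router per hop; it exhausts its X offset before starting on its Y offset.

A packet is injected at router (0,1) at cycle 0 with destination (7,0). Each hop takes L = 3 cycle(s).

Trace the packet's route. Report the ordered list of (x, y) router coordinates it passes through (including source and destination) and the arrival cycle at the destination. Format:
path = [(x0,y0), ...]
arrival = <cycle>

t=0: at (0,1)
t=3: at (1,1) after E
t=6: at (2,1) after E
t=9: at (3,1) after E
t=12: at (4,1) after E
t=15: at (5,1) after E
t=18: at (6,1) after E
t=21: at (7,1) after E
t=24: at (7,0) after S

path = [(0,1), (1,1), (2,1), (3,1), (4,1), (5,1), (6,1), (7,1), (7,0)]
arrival = 24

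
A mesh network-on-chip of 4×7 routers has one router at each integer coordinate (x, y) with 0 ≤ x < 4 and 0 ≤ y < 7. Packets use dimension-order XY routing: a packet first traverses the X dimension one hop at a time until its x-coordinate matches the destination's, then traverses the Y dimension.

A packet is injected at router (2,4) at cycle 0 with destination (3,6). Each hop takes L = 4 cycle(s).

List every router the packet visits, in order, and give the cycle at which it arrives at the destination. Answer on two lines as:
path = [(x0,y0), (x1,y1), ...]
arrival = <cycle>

path = [(2,4), (3,4), (3,5), (3,6)]
arrival = 12

src (2,4)  cyc=0
E→(3,4)  cyc=4
N→(3,5)  cyc=8
N→(3,6)  cyc=12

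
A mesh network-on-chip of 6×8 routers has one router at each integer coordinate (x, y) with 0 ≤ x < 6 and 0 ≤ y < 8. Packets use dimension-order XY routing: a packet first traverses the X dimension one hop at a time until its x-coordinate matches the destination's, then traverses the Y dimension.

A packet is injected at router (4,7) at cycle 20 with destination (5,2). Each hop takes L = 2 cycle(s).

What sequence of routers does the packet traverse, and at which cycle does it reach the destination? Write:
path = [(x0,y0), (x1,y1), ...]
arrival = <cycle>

path = [(4,7), (5,7), (5,6), (5,5), (5,4), (5,3), (5,2)]
arrival = 32

src (4,7)  cyc=20
E→(5,7)  cyc=22
S→(5,6)  cyc=24
S→(5,5)  cyc=26
S→(5,4)  cyc=28
S→(5,3)  cyc=30
S→(5,2)  cyc=32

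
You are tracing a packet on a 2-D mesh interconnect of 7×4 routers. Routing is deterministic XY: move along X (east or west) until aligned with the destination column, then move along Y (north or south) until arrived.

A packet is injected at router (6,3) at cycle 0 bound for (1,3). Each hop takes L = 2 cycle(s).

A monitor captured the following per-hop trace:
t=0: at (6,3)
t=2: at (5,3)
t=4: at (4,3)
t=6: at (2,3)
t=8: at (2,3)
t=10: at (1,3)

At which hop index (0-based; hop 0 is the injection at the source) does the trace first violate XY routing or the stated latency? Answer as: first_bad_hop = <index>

first_bad_hop = 3

hop 1: step (-1,+0), +2 cyc — ok
hop 2: step (-1,+0), +2 cyc — ok
hop 3: step (-2,+0), +2 cyc — BAD: non-unit step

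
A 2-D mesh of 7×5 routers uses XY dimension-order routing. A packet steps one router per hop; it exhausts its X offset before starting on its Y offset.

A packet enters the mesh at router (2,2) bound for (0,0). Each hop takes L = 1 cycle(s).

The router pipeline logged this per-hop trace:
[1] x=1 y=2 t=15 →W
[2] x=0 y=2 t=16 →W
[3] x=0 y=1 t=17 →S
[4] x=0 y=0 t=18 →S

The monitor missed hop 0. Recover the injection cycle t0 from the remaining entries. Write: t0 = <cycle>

Hop 1 reached at cycle 15; hop k is at t0 + k·L.
So t0 = 15 − 1·1 = 14.

t0 = 14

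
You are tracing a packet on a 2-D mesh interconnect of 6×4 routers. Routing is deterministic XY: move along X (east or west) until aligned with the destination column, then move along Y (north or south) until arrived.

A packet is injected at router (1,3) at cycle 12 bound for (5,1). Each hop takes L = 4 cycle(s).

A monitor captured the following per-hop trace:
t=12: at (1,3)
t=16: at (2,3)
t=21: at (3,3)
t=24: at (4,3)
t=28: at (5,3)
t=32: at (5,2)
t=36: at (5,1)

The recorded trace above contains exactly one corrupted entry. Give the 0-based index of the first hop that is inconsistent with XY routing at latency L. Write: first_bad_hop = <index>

[1] (+1,+0) / 4c ⇒ ok
[2] (+1,+0) / 5c ⇒ BAD: Δcyc=5≠L

first_bad_hop = 2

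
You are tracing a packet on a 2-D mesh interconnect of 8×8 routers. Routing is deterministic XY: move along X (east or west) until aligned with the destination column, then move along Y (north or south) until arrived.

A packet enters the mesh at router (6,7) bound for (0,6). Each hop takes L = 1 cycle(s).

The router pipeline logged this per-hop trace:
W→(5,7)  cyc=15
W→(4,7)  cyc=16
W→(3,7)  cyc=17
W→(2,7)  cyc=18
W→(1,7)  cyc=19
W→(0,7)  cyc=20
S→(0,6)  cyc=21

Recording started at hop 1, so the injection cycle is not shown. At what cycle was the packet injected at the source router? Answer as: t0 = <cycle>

At hop 1 the cycle is 15; in general cyc_k = t0 + kL.
Therefore t0 = 15 − L = 14.

t0 = 14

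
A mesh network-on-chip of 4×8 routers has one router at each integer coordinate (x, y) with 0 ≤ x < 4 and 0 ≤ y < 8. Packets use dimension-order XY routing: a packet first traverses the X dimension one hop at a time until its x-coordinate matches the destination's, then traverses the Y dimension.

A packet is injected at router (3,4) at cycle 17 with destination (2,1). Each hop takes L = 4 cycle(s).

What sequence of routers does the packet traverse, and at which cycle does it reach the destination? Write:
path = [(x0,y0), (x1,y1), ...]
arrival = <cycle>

#0 — 3,4 | c17
#1 — 2,4 | c21 | W
#2 — 2,3 | c25 | S
#3 — 2,2 | c29 | S
#4 — 2,1 | c33 | S

path = [(3,4), (2,4), (2,3), (2,2), (2,1)]
arrival = 33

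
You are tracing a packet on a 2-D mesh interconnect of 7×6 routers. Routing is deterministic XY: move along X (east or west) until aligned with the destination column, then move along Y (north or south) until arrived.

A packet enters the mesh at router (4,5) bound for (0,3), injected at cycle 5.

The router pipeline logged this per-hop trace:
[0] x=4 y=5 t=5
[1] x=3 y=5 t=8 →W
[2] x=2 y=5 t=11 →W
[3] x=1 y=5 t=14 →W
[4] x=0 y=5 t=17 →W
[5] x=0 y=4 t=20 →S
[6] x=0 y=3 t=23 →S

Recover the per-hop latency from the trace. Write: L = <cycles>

L = 3

Between hops 0 and 1 the cycle counter advances 8 − 5 = 3.
That increment is L by definition: L = 3.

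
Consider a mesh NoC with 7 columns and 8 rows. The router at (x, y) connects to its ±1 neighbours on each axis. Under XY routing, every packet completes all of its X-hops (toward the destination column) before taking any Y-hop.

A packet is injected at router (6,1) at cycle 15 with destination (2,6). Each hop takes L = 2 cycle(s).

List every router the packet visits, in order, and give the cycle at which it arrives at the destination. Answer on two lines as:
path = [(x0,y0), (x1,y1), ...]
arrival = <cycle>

src (6,1)  cyc=15
W→(5,1)  cyc=17
W→(4,1)  cyc=19
W→(3,1)  cyc=21
W→(2,1)  cyc=23
N→(2,2)  cyc=25
N→(2,3)  cyc=27
N→(2,4)  cyc=29
N→(2,5)  cyc=31
N→(2,6)  cyc=33

path = [(6,1), (5,1), (4,1), (3,1), (2,1), (2,2), (2,3), (2,4), (2,5), (2,6)]
arrival = 33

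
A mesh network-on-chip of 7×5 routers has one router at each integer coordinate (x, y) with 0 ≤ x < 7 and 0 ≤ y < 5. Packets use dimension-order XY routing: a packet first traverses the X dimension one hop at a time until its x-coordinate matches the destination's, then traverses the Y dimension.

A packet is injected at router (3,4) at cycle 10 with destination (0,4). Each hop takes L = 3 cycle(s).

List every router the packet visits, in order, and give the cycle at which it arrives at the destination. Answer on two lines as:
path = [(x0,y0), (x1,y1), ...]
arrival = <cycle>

#0 — 3,4 | c10
#1 — 2,4 | c13 | W
#2 — 1,4 | c16 | W
#3 — 0,4 | c19 | W

path = [(3,4), (2,4), (1,4), (0,4)]
arrival = 19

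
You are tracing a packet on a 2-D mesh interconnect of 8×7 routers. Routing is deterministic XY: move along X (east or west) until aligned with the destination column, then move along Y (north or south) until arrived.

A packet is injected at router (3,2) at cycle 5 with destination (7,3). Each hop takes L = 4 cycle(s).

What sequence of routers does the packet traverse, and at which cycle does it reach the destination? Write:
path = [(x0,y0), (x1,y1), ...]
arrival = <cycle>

src (3,2)  cyc=5
E→(4,2)  cyc=9
E→(5,2)  cyc=13
E→(6,2)  cyc=17
E→(7,2)  cyc=21
N→(7,3)  cyc=25

path = [(3,2), (4,2), (5,2), (6,2), (7,2), (7,3)]
arrival = 25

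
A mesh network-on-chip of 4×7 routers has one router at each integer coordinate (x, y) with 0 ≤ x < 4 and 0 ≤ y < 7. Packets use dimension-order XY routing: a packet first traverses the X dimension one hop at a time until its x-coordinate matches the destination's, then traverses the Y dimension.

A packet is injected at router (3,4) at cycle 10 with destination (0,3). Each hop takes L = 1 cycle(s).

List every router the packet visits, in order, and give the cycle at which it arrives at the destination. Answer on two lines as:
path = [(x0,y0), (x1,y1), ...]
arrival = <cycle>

path = [(3,4), (2,4), (1,4), (0,4), (0,3)]
arrival = 14

t=10: at (3,4)
t=11: at (2,4) after W
t=12: at (1,4) after W
t=13: at (0,4) after W
t=14: at (0,3) after S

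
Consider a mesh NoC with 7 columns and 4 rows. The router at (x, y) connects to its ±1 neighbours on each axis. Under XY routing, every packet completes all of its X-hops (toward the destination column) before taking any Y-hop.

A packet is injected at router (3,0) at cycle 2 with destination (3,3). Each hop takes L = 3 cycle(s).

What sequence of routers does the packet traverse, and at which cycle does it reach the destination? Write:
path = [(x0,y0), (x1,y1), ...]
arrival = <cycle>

path = [(3,0), (3,1), (3,2), (3,3)]
arrival = 11

src (3,0)  cyc=2
N→(3,1)  cyc=5
N→(3,2)  cyc=8
N→(3,3)  cyc=11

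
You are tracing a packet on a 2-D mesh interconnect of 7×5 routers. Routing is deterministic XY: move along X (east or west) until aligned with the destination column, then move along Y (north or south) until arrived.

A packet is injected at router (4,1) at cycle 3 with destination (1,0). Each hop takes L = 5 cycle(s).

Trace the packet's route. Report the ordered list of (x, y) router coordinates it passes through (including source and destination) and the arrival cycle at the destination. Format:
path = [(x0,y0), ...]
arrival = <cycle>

#0 — 4,1 | c3
#1 — 3,1 | c8 | W
#2 — 2,1 | c13 | W
#3 — 1,1 | c18 | W
#4 — 1,0 | c23 | S

path = [(4,1), (3,1), (2,1), (1,1), (1,0)]
arrival = 23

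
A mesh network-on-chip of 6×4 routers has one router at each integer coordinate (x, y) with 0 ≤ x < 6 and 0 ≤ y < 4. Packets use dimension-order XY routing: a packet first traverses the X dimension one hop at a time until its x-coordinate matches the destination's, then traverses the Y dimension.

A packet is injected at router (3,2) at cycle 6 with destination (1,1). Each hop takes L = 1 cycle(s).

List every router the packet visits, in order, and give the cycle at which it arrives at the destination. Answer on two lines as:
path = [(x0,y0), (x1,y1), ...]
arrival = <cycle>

  0. router=(3,2) cycle=6 (inject)
  1. router=(2,2) cycle=7 dir=W
  2. router=(1,2) cycle=8 dir=W
  3. router=(1,1) cycle=9 dir=S

path = [(3,2), (2,2), (1,2), (1,1)]
arrival = 9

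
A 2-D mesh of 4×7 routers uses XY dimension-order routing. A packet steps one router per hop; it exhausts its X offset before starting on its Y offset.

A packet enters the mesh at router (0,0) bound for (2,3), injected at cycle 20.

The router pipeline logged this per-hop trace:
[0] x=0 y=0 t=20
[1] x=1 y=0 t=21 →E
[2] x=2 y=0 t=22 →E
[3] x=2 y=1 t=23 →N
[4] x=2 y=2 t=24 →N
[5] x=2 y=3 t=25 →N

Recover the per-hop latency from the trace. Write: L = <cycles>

L = 1

Between hops 0 and 1 the cycle counter advances 21 − 20 = 1.
That increment is L by definition: L = 1.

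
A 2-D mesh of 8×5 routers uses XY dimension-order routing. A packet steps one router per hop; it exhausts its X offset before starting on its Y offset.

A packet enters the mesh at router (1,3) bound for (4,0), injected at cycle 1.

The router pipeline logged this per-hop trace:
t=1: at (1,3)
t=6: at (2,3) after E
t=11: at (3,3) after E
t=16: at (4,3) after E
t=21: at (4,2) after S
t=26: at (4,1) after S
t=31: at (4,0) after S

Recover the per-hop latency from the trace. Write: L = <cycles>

Between hops 0 and 1 the cycle counter advances 6 − 1 = 5.
Each hop adds L, hence L = 5.

L = 5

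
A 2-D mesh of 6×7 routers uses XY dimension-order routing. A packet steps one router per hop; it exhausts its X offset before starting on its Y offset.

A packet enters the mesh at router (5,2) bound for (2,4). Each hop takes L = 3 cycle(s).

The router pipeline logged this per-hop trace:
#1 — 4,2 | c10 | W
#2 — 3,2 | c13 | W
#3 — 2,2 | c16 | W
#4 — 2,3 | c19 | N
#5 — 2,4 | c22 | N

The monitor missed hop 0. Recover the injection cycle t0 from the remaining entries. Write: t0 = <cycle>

t0 = 7

The first recorded entry is hop 1 at cycle 10.
t0 = cyc[1] − L = 10 − 3 = 7.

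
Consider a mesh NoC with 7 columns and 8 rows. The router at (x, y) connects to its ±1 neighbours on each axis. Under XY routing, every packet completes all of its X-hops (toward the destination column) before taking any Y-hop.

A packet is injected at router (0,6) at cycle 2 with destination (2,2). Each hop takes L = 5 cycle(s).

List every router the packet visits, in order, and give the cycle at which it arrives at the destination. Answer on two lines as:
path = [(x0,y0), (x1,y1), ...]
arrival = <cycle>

hop 0: (0,6) @ cyc 2
hop 1: (1,6) @ cyc 7  [E]
hop 2: (2,6) @ cyc 12  [E]
hop 3: (2,5) @ cyc 17  [S]
hop 4: (2,4) @ cyc 22  [S]
hop 5: (2,3) @ cyc 27  [S]
hop 6: (2,2) @ cyc 32  [S]

path = [(0,6), (1,6), (2,6), (2,5), (2,4), (2,3), (2,2)]
arrival = 32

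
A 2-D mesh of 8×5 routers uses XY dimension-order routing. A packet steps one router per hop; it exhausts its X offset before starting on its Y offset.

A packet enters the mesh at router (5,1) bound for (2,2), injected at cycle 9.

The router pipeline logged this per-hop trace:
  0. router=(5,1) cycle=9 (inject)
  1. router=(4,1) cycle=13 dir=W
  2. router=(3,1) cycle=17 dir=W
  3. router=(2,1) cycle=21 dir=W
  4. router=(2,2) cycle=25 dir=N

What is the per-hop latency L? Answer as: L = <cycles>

L = 4

Δcyc across hop 0→1: 13 − 9 = 4.
One hop costs L cycles, so L = 4.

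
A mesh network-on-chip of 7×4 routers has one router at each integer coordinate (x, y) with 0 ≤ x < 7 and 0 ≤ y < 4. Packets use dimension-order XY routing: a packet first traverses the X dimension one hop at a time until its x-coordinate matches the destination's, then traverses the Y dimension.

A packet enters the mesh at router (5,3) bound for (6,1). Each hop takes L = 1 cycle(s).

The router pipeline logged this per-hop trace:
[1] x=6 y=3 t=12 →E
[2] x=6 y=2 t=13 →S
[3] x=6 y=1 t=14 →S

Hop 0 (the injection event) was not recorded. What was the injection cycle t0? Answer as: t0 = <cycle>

Hop 1 reached at cycle 12; hop k is at t0 + k·L.
Subtract one hop: t0 = 12 − 1 = 11.

t0 = 11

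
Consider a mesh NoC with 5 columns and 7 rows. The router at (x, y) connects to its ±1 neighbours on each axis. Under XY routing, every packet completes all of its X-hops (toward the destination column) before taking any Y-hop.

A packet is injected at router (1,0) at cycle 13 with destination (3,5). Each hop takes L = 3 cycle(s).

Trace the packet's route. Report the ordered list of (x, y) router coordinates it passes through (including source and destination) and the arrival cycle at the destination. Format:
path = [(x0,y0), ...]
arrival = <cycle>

[0] x=1 y=0 t=13
[1] x=2 y=0 t=16 →E
[2] x=3 y=0 t=19 →E
[3] x=3 y=1 t=22 →N
[4] x=3 y=2 t=25 →N
[5] x=3 y=3 t=28 →N
[6] x=3 y=4 t=31 →N
[7] x=3 y=5 t=34 →N

path = [(1,0), (2,0), (3,0), (3,1), (3,2), (3,3), (3,4), (3,5)]
arrival = 34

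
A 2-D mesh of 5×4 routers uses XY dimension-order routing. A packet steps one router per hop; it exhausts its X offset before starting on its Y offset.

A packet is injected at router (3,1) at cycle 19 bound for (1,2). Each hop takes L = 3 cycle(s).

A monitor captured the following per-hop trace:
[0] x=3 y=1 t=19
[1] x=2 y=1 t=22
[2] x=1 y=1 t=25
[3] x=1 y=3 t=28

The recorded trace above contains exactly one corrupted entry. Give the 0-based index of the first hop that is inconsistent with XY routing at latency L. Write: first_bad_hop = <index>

check 1→ d=(-1,0) cyc+3: ok
check 2→ d=(-1,0) cyc+3: ok
check 3→ d=(0,2) cyc+3: BAD: non-unit step

first_bad_hop = 3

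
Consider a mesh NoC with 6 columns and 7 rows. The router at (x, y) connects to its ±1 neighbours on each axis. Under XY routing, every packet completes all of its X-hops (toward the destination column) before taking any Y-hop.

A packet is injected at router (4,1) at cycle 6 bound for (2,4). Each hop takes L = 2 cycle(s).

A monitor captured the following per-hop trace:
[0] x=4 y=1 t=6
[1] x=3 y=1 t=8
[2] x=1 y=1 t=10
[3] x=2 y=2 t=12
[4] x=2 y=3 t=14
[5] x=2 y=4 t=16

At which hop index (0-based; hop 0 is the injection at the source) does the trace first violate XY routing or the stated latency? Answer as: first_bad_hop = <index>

first_bad_hop = 2

[1] (-1,+0) / 2c ⇒ ok
[2] (-2,+0) / 2c ⇒ BAD: non-unit step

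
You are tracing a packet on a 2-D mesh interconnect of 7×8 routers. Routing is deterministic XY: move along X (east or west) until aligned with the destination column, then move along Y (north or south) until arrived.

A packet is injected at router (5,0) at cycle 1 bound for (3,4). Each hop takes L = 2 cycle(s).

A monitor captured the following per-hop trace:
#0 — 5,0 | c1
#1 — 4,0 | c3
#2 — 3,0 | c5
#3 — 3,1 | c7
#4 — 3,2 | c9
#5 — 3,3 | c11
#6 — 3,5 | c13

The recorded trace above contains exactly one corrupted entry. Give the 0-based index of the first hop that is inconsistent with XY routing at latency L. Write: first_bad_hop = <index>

first_bad_hop = 6

hop 1: step (-1,+0), +2 cyc — ok
hop 2: step (-1,+0), +2 cyc — ok
hop 3: step (+0,+1), +2 cyc — ok
hop 4: step (+0,+1), +2 cyc — ok
hop 5: step (+0,+1), +2 cyc — ok
hop 6: step (+0,+2), +2 cyc — BAD: non-unit step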